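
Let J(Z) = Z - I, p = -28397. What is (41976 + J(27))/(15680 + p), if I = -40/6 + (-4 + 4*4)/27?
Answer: -378083/114453 ≈ -3.3034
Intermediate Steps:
I = -56/9 (I = -40*⅙ + (-4 + 16)*(1/27) = -20/3 + 12*(1/27) = -20/3 + 4/9 = -56/9 ≈ -6.2222)
J(Z) = 56/9 + Z (J(Z) = Z - 1*(-56/9) = Z + 56/9 = 56/9 + Z)
(41976 + J(27))/(15680 + p) = (41976 + (56/9 + 27))/(15680 - 28397) = (41976 + 299/9)/(-12717) = (378083/9)*(-1/12717) = -378083/114453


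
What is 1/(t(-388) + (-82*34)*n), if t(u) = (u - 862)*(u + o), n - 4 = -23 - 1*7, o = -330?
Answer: 1/969988 ≈ 1.0309e-6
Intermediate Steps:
n = -26 (n = 4 + (-23 - 1*7) = 4 + (-23 - 7) = 4 - 30 = -26)
t(u) = (-862 + u)*(-330 + u) (t(u) = (u - 862)*(u - 330) = (-862 + u)*(-330 + u))
1/(t(-388) + (-82*34)*n) = 1/((284460 + (-388)**2 - 1192*(-388)) - 82*34*(-26)) = 1/((284460 + 150544 + 462496) - 2788*(-26)) = 1/(897500 + 72488) = 1/969988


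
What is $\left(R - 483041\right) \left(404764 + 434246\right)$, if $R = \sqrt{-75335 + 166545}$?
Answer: $-405276229410 + 839010 \sqrt{91210} \approx -4.0502 \cdot 10^{11}$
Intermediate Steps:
$R = \sqrt{91210} \approx 302.01$
$\left(R - 483041\right) \left(404764 + 434246\right) = \left(\sqrt{91210} - 483041\right) \left(404764 + 434246\right) = \left(-483041 + \sqrt{91210}\right) 839010 = -405276229410 + 839010 \sqrt{91210}$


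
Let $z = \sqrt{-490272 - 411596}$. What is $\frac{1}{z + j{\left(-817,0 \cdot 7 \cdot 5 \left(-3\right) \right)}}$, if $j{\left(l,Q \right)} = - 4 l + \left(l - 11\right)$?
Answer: $\frac{610}{1713867} - \frac{i \sqrt{225467}}{3427734} \approx 0.00035592 - 0.00013853 i$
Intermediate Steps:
$j{\left(l,Q \right)} = -11 - 3 l$ ($j{\left(l,Q \right)} = - 4 l + \left(-11 + l\right) = -11 - 3 l$)
$z = 2 i \sqrt{225467}$ ($z = \sqrt{-901868} = 2 i \sqrt{225467} \approx 949.67 i$)
$\frac{1}{z + j{\left(-817,0 \cdot 7 \cdot 5 \left(-3\right) \right)}} = \frac{1}{2 i \sqrt{225467} - -2440} = \frac{1}{2 i \sqrt{225467} + \left(-11 + 2451\right)} = \frac{1}{2 i \sqrt{225467} + 2440} = \frac{1}{2440 + 2 i \sqrt{225467}}$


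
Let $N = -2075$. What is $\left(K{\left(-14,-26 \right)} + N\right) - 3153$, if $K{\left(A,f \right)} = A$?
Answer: $-5242$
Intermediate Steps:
$\left(K{\left(-14,-26 \right)} + N\right) - 3153 = \left(-14 - 2075\right) - 3153 = -2089 - 3153 = -5242$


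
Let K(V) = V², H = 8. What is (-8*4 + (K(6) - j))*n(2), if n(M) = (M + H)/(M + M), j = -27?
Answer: 155/2 ≈ 77.500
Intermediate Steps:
n(M) = (8 + M)/(2*M) (n(M) = (M + 8)/(M + M) = (8 + M)/((2*M)) = (8 + M)*(1/(2*M)) = (8 + M)/(2*M))
(-8*4 + (K(6) - j))*n(2) = (-8*4 + (6² - 1*(-27)))*((½)*(8 + 2)/2) = (-32 + (36 + 27))*((½)*(½)*10) = (-32 + 63)*(5/2) = 31*(5/2) = 155/2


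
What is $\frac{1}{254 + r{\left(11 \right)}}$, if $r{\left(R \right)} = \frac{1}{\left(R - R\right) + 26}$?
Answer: $\frac{26}{6605} \approx 0.0039364$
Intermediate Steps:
$r{\left(R \right)} = \frac{1}{26}$ ($r{\left(R \right)} = \frac{1}{0 + 26} = \frac{1}{26}$)
$\frac{1}{254 + r{\left(11 \right)}} = \frac{1}{254 + \frac{1}{26}} = \frac{1}{\frac{6605}{26}} = \frac{26}{6605}$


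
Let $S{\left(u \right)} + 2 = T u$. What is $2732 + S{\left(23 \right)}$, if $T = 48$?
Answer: $3834$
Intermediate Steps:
$S{\left(u \right)} = -2 + 48 u$
$2732 + S{\left(23 \right)} = 2732 + \left(-2 + 48 \cdot 23\right) = 2732 + \left(-2 + 1104\right) = 2732 + 1102 = 3834$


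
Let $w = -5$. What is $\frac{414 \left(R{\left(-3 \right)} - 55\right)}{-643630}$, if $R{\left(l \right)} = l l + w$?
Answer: $\frac{10557}{321815} \approx 0.032805$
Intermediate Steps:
$R{\left(l \right)} = -5 + l^{2}$ ($R{\left(l \right)} = l l - 5 = l^{2} - 5 = -5 + l^{2}$)
$\frac{414 \left(R{\left(-3 \right)} - 55\right)}{-643630} = \frac{414 \left(\left(-5 + \left(-3\right)^{2}\right) - 55\right)}{-643630} = 414 \left(\left(-5 + 9\right) - 55\right) \left(- \frac{1}{643630}\right) = 414 \left(4 - 55\right) \left(- \frac{1}{643630}\right) = 414 \left(-51\right) \left(- \frac{1}{643630}\right) = \left(-21114\right) \left(- \frac{1}{643630}\right) = \frac{10557}{321815}$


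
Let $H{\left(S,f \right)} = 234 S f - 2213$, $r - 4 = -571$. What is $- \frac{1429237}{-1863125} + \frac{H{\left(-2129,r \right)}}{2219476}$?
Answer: $\frac{529447676762937}{4135161222500} \approx 128.04$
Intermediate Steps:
$r = -567$ ($r = 4 - 571 = -567$)
$H{\left(S,f \right)} = -2213 + 234 S f$ ($H{\left(S,f \right)} = 234 S f - 2213 = -2213 + 234 S f$)
$- \frac{1429237}{-1863125} + \frac{H{\left(-2129,r \right)}}{2219476} = - \frac{1429237}{-1863125} + \frac{-2213 + 234 \left(-2129\right) \left(-567\right)}{2219476} = \left(-1429237\right) \left(- \frac{1}{1863125}\right) + \left(-2213 + 282471462\right) \frac{1}{2219476} = \frac{1429237}{1863125} + 282469249 \cdot \frac{1}{2219476} = \frac{1429237}{1863125} + \frac{282469249}{2219476} = \frac{529447676762937}{4135161222500}$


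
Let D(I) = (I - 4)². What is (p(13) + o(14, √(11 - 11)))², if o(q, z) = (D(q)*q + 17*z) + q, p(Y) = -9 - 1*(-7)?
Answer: 1993744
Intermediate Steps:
p(Y) = -2 (p(Y) = -9 + 7 = -2)
D(I) = (-4 + I)²
o(q, z) = q + 17*z + q*(-4 + q)² (o(q, z) = ((-4 + q)²*q + 17*z) + q = (q*(-4 + q)² + 17*z) + q = (17*z + q*(-4 + q)²) + q = q + 17*z + q*(-4 + q)²)
(p(13) + o(14, √(11 - 11)))² = (-2 + (14 + 17*√(11 - 11) + 14*(-4 + 14)²))² = (-2 + (14 + 17*√0 + 14*10²))² = (-2 + (14 + 17*0 + 14*100))² = (-2 + (14 + 0 + 1400))² = (-2 + 1414)² = 1412² = 1993744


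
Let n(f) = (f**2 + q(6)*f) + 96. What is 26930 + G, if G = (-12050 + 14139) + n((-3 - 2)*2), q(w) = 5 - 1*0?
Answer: 29165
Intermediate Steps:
q(w) = 5 (q(w) = 5 + 0 = 5)
n(f) = 96 + f**2 + 5*f (n(f) = (f**2 + 5*f) + 96 = 96 + f**2 + 5*f)
G = 2235 (G = (-12050 + 14139) + (96 + ((-3 - 2)*2)**2 + 5*((-3 - 2)*2)) = 2089 + (96 + (-5*2)**2 + 5*(-5*2)) = 2089 + (96 + (-10)**2 + 5*(-10)) = 2089 + (96 + 100 - 50) = 2089 + 146 = 2235)
26930 + G = 26930 + 2235 = 29165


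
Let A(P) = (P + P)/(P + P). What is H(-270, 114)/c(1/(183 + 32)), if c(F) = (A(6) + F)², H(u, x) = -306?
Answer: -785825/2592 ≈ -303.17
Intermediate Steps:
A(P) = 1 (A(P) = (2*P)/((2*P)) = (2*P)*(1/(2*P)) = 1)
c(F) = (1 + F)²
H(-270, 114)/c(1/(183 + 32)) = -306/(1 + 1/(183 + 32))² = -306/(1 + 1/215)² = -306/((216/215)²) = -306/46656/46225 = -306*46225/46656 = -785825/2592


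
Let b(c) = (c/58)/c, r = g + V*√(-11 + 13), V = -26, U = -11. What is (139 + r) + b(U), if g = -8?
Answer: 7599/58 - 26*√2 ≈ 94.248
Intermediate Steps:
r = -8 - 26*√2 (r = -8 - 26*√(-11 + 13) = -8 - 26*√2 ≈ -44.770)
b(c) = 1/58 (b(c) = (c*(1/58))/c = (c/58)/c = 1/58)
(139 + r) + b(U) = (139 + (-8 - 26*√2)) + 1/58 = (131 - 26*√2) + 1/58 = 7599/58 - 26*√2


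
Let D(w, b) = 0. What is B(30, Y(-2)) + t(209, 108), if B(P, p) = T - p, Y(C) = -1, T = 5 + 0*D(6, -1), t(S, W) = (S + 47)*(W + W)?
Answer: 55302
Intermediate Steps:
t(S, W) = 2*W*(47 + S) (t(S, W) = (47 + S)*(2*W) = 2*W*(47 + S))
T = 5 (T = 5 + 0*0 = 5 + 0 = 5)
B(P, p) = 5 - p
B(30, Y(-2)) + t(209, 108) = (5 - 1*(-1)) + 2*108*(47 + 209) = (5 + 1) + 2*108*256 = 6 + 55296 = 55302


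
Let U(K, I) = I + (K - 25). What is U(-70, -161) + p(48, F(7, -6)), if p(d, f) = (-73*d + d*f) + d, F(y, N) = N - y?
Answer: -4336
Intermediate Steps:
U(K, I) = -25 + I + K (U(K, I) = I + (-25 + K) = -25 + I + K)
p(d, f) = -72*d + d*f
U(-70, -161) + p(48, F(7, -6)) = (-25 - 161 - 70) + 48*(-72 + (-6 - 1*7)) = -256 + 48*(-72 + (-6 - 7)) = -256 + 48*(-72 - 13) = -256 + 48*(-85) = -256 - 4080 = -4336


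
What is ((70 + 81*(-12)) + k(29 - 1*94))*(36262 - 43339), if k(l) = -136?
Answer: 7345926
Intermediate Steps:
((70 + 81*(-12)) + k(29 - 1*94))*(36262 - 43339) = ((70 + 81*(-12)) - 136)*(36262 - 43339) = ((70 - 972) - 136)*(-7077) = (-902 - 136)*(-7077) = -1038*(-7077) = 7345926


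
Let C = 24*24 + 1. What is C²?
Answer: 332929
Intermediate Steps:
C = 577 (C = 576 + 1 = 577)
C² = 577² = 332929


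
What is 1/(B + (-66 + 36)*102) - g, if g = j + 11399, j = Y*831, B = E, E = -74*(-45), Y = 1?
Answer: -3302099/270 ≈ -12230.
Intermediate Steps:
E = 3330
B = 3330
j = 831 (j = 1*831 = 831)
g = 12230 (g = 831 + 11399 = 12230)
1/(B + (-66 + 36)*102) - g = 1/(3330 + (-66 + 36)*102) - 1*12230 = 1/(3330 - 30*102) - 12230 = 1/(3330 - 3060) - 12230 = 1/270 - 12230 = -3302099/270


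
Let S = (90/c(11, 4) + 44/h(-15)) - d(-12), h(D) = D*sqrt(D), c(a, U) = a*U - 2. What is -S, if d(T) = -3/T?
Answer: -53/28 - 44*I*sqrt(15)/225 ≈ -1.8929 - 0.75738*I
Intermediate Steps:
c(a, U) = -2 + U*a (c(a, U) = U*a - 2 = -2 + U*a)
h(D) = D**(3/2)
S = 53/28 + 44*I*sqrt(15)/225 (S = (90/(-2 + 4*11) + 44/((-15)**(3/2))) - (-3)/(-12) = (90/(-2 + 44) + 44/((-15*I*sqrt(15)))) - (-3)*(-1)/12 = (90/42 + 44*(I*sqrt(15)/225)) - 1*1/4 = (90*(1/42) + 44*I*sqrt(15)/225) - 1/4 = (15/7 + 44*I*sqrt(15)/225) - 1/4 = 53/28 + 44*I*sqrt(15)/225 ≈ 1.8929 + 0.75738*I)
-S = -(53/28 + 44*I*sqrt(15)/225) = -53/28 - 44*I*sqrt(15)/225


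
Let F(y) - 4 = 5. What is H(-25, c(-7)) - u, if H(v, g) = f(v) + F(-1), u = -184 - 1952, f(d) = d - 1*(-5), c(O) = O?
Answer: 2125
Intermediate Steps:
F(y) = 9 (F(y) = 4 + 5 = 9)
f(d) = 5 + d (f(d) = d + 5 = 5 + d)
u = -2136
H(v, g) = 14 + v (H(v, g) = (5 + v) + 9 = 14 + v)
H(-25, c(-7)) - u = (14 - 25) - 1*(-2136) = -11 + 2136 = 2125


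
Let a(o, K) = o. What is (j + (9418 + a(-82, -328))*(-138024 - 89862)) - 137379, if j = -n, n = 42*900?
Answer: -2127718875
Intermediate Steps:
n = 37800
j = -37800 (j = -1*37800 = -37800)
(j + (9418 + a(-82, -328))*(-138024 - 89862)) - 137379 = (-37800 + (9418 - 82)*(-138024 - 89862)) - 137379 = (-37800 + 9336*(-227886)) - 137379 = (-37800 - 2127543696) - 137379 = -2127581496 - 137379 = -2127718875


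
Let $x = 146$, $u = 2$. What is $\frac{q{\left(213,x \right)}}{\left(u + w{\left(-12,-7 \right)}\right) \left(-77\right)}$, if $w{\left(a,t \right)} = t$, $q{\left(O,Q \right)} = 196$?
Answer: $\frac{28}{55} \approx 0.50909$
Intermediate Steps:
$\frac{q{\left(213,x \right)}}{\left(u + w{\left(-12,-7 \right)}\right) \left(-77\right)} = \frac{196}{\left(2 - 7\right) \left(-77\right)} = \frac{196}{\left(-5\right) \left(-77\right)} = \frac{196}{385} = 196 \cdot \frac{1}{385} = \frac{28}{55}$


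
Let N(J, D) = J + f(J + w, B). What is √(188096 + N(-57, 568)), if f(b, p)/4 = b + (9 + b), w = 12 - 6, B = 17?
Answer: √187667 ≈ 433.21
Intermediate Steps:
w = 6
f(b, p) = 36 + 8*b (f(b, p) = 4*(b + (9 + b)) = 4*(9 + 2*b) = 36 + 8*b)
N(J, D) = 84 + 9*J (N(J, D) = J + (36 + 8*(J + 6)) = J + (36 + 8*(6 + J)) = J + (36 + (48 + 8*J)) = J + (84 + 8*J) = 84 + 9*J)
√(188096 + N(-57, 568)) = √(188096 + (84 + 9*(-57))) = √(188096 + (84 - 513)) = √(188096 - 429) = √187667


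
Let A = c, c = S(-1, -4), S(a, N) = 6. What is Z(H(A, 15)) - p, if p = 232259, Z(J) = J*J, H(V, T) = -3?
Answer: -232250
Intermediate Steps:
c = 6
A = 6
Z(J) = J²
Z(H(A, 15)) - p = (-3)² - 1*232259 = 9 - 232259 = -232250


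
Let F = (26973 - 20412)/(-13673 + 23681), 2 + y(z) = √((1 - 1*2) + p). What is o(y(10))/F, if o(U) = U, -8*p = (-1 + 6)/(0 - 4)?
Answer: -2224/729 + 139*I*√6/243 ≈ -3.0508 + 1.4011*I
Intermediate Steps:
p = 5/32 (p = -(-1 + 6)/(8*(0 - 4)) = -5/(8*(-4)) = -5*(-1)/(8*4) = -⅛*(-5/4) = 5/32 ≈ 0.15625)
y(z) = -2 + 3*I*√6/8 (y(z) = -2 + √((1 - 1*2) + 5/32) = -2 + √((1 - 2) + 5/32) = -2 + √(-1 + 5/32) = -2 + √(-27/32) = -2 + 3*I*√6/8)
F = 729/1112 (F = 6561/10008 = 6561*(1/10008) = 729/1112 ≈ 0.65558)
o(y(10))/F = (-2 + 3*I*√6/8)/(729/1112) = (-2 + 3*I*√6/8)*(1112/729) = -2224/729 + 139*I*√6/243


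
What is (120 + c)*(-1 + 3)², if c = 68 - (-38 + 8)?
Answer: 872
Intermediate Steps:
c = 98 (c = 68 - 1*(-30) = 68 + 30 = 98)
(120 + c)*(-1 + 3)² = (120 + 98)*(-1 + 3)² = 218*2² = 218*4 = 872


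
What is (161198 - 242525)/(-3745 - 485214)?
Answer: 81327/488959 ≈ 0.16633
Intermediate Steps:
(161198 - 242525)/(-3745 - 485214) = -81327/(-488959) = -81327*(-1/488959) = 81327/488959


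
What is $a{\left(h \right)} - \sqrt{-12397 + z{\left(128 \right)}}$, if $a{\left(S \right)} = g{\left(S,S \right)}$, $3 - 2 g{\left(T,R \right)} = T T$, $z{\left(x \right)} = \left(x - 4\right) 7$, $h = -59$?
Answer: $-1739 - 3 i \sqrt{1281} \approx -1739.0 - 107.37 i$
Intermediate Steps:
$z{\left(x \right)} = -28 + 7 x$ ($z{\left(x \right)} = \left(-4 + x\right) 7 = -28 + 7 x$)
$g{\left(T,R \right)} = \frac{3}{2} - \frac{T^{2}}{2}$ ($g{\left(T,R \right)} = \frac{3}{2} - \frac{T T}{2} = \frac{3}{2} - \frac{T^{2}}{2}$)
$a{\left(S \right)} = \frac{3}{2} - \frac{S^{2}}{2}$
$a{\left(h \right)} - \sqrt{-12397 + z{\left(128 \right)}} = \left(\frac{3}{2} - \frac{\left(-59\right)^{2}}{2}\right) - \sqrt{-12397 + \left(-28 + 7 \cdot 128\right)} = \left(\frac{3}{2} - \frac{3481}{2}\right) - \sqrt{-12397 + \left(-28 + 896\right)} = \left(\frac{3}{2} - \frac{3481}{2}\right) - \sqrt{-12397 + 868} = -1739 - \sqrt{-11529} = -1739 - 3 i \sqrt{1281}$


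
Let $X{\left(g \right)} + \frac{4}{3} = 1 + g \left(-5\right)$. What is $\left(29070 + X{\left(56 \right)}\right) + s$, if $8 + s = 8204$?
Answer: $\frac{110957}{3} \approx 36986.0$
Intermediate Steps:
$s = 8196$ ($s = -8 + 8204 = 8196$)
$X{\left(g \right)} = - \frac{1}{3} - 5 g$ ($X{\left(g \right)} = - \frac{4}{3} + \left(1 + g \left(-5\right)\right) = - \frac{4}{3} - \left(-1 + 5 g\right) = - \frac{1}{3} - 5 g$)
$\left(29070 + X{\left(56 \right)}\right) + s = \left(29070 - \frac{841}{3}\right) + 8196 = \frac{86369}{3} + 8196 = \frac{110957}{3}$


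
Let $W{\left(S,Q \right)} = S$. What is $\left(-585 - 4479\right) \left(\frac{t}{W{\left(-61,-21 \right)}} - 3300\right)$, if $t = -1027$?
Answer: $\frac{1014182472}{61} \approx 1.6626 \cdot 10^{7}$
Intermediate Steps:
$\left(-585 - 4479\right) \left(\frac{t}{W{\left(-61,-21 \right)}} - 3300\right) = \left(-585 - 4479\right) \left(- \frac{1027}{-61} - 3300\right) = - 5064 \left(\left(-1027\right) \left(- \frac{1}{61}\right) - 3300\right) = - 5064 \left(\frac{1027}{61} - 3300\right) = \left(-5064\right) \left(- \frac{200273}{61}\right) = \frac{1014182472}{61}$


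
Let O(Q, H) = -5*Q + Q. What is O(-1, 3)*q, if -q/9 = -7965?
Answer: 286740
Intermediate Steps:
q = 71685 (q = -9*(-7965) = 71685)
O(Q, H) = -4*Q
O(-1, 3)*q = -4*(-1)*71685 = 4*71685 = 286740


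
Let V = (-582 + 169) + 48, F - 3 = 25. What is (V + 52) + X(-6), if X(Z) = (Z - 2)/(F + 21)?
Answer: -15345/49 ≈ -313.16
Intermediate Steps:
F = 28 (F = 3 + 25 = 28)
V = -365 (V = -413 + 48 = -365)
X(Z) = -2/49 + Z/49 (X(Z) = (Z - 2)/(28 + 21) = (-2 + Z)/49 = (-2 + Z)*(1/49) = -2/49 + Z/49)
(V + 52) + X(-6) = (-365 + 52) + (-2/49 + (1/49)*(-6)) = -313 + (-2/49 - 6/49) = -313 - 8/49 = -15345/49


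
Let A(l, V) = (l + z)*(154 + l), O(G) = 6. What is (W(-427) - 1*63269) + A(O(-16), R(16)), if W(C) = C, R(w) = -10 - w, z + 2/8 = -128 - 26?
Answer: -87416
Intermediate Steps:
z = -617/4 (z = -¼ + (-128 - 26) = -¼ - 154 = -617/4 ≈ -154.25)
A(l, V) = (154 + l)*(-617/4 + l) (A(l, V) = (l - 617/4)*(154 + l) = (-617/4 + l)*(154 + l) = (154 + l)*(-617/4 + l))
(W(-427) - 1*63269) + A(O(-16), R(16)) = (-427 - 1*63269) + (-47509/2 + 6² - ¼*6) = (-427 - 63269) + (-47509/2 + 36 - 3/2) = -63696 - 23720 = -87416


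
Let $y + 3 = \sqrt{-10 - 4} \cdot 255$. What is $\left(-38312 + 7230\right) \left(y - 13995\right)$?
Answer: $435085836 - 7925910 i \sqrt{14} \approx 4.3509 \cdot 10^{8} - 2.9656 \cdot 10^{7} i$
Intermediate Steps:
$y = -3 + 255 i \sqrt{14}$ ($y = -3 + \sqrt{-10 - 4} \cdot 255 = -3 + \sqrt{-14} \cdot 255 = -3 + i \sqrt{14} \cdot 255 = -3 + 255 i \sqrt{14} \approx -3.0 + 954.12 i$)
$\left(-38312 + 7230\right) \left(y - 13995\right) = \left(-38312 + 7230\right) \left(\left(-3 + 255 i \sqrt{14}\right) - 13995\right) = - 31082 \left(-13998 + 255 i \sqrt{14}\right) = 435085836 - 7925910 i \sqrt{14}$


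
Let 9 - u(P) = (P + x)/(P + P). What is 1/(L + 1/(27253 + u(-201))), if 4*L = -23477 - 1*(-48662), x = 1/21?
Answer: 115070792/724514478351 ≈ 0.00015882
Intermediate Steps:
x = 1/21 ≈ 0.047619
u(P) = 9 - (1/21 + P)/(2*P) (u(P) = 9 - (P + 1/21)/(P + P) = 9 - (1/21 + P)/(2*P))
L = 25185/4 (L = (-23477 - 1*(-48662))/4 = (-23477 + 48662)/4 = (1/4)*25185 = 25185/4 ≈ 6296.3)
1/(L + 1/(27253 + u(-201))) = 1/(25185/4 + 1/(27253 + (1/42)*(-1 + 357*(-201))/(-201))) = 1/(25185/4 + 1/(27253 + (1/42)*(-1/201)*(-1 - 71757))) = 1/(25185/4 + 1/(27253 + (1/42)*(-1/201)*(-71758))) = 1/(25185/4 + 1/(27253 + 35879/4221)) = 1/(25185/4 + 1/(115070792/4221)) = 1/(25185/4 + 4221/115070792) = 1/(724514478351/115070792) = 115070792/724514478351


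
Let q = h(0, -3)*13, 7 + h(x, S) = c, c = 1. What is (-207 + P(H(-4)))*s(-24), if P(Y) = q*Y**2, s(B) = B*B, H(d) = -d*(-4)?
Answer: -11620800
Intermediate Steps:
H(d) = 4*d
h(x, S) = -6 (h(x, S) = -7 + 1 = -6)
q = -78 (q = -6*13 = -78)
s(B) = B**2
P(Y) = -78*Y**2
(-207 + P(H(-4)))*s(-24) = (-207 - 78*(4*(-4))**2)*(-24)**2 = (-207 - 78*(-16)**2)*576 = (-207 - 78*256)*576 = (-207 - 19968)*576 = -20175*576 = -11620800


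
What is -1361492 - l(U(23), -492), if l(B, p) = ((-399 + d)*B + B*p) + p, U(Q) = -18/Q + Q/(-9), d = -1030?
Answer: -283054411/207 ≈ -1.3674e+6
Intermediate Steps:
U(Q) = -18/Q - Q/9 (U(Q) = -18/Q + Q*(-⅑) = -18/Q - Q/9)
l(B, p) = p - 1429*B + B*p (l(B, p) = ((-399 - 1030)*B + B*p) + p = (-1429*B + B*p) + p = p - 1429*B + B*p)
-1361492 - l(U(23), -492) = -1361492 - (-492 - 1429*(-18/23 - ⅑*23) + (-18/23 - ⅑*23)*(-492)) = -1361492 - (-492 - 1429*(-18*1/23 - 23/9) + (-18*1/23 - 23/9)*(-492)) = -1361492 - (-492 - 1429*(-18/23 - 23/9) + (-18/23 - 23/9)*(-492)) = -1361492 - (-492 - 1429*(-691/207) - 691/207*(-492)) = -1361492 - (-492 + 987439/207 + 113324/69) = -1361492 - 1*1225567/207 = -1361492 - 1225567/207 = -283054411/207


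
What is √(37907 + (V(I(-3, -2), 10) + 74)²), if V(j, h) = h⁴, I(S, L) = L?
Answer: √101523383 ≈ 10076.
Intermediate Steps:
√(37907 + (V(I(-3, -2), 10) + 74)²) = √(37907 + (10⁴ + 74)²) = √(37907 + (10000 + 74)²) = √(37907 + 10074²) = √(37907 + 101485476) = √101523383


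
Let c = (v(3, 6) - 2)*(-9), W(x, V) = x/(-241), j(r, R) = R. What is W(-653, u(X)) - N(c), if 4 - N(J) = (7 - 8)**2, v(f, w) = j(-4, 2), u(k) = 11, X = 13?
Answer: -70/241 ≈ -0.29046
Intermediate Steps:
v(f, w) = 2
W(x, V) = -x/241 (W(x, V) = x*(-1/241) = -x/241)
c = 0 (c = (2 - 2)*(-9) = 0*(-9) = 0)
N(J) = 3 (N(J) = 4 - (7 - 8)**2 = 4 - 1*(-1)**2 = 4 - 1*1 = 4 - 1 = 3)
W(-653, u(X)) - N(c) = -1/241*(-653) - 1*3 = 653/241 - 3 = -70/241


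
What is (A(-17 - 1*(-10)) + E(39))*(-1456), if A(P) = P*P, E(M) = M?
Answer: -128128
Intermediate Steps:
A(P) = P**2
(A(-17 - 1*(-10)) + E(39))*(-1456) = ((-17 - 1*(-10))**2 + 39)*(-1456) = ((-17 + 10)**2 + 39)*(-1456) = ((-7)**2 + 39)*(-1456) = (49 + 39)*(-1456) = 88*(-1456) = -128128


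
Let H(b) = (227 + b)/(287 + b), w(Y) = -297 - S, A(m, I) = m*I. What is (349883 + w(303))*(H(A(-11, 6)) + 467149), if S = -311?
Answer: 36123397770730/221 ≈ 1.6345e+11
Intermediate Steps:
A(m, I) = I*m
w(Y) = 14 (w(Y) = -297 - 1*(-311) = -297 + 311 = 14)
H(b) = (227 + b)/(287 + b)
(349883 + w(303))*(H(A(-11, 6)) + 467149) = (349883 + 14)*((227 + 6*(-11))/(287 + 6*(-11)) + 467149) = 349897*((227 - 66)/(287 - 66) + 467149) = 349897*(161/221 + 467149) = 349897*(103240090/221) = 36123397770730/221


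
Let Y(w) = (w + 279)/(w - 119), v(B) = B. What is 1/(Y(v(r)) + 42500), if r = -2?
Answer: 121/5142223 ≈ 2.3531e-5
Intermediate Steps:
Y(w) = (279 + w)/(-119 + w)
1/(Y(v(r)) + 42500) = 1/((279 - 2)/(-119 - 2) + 42500) = 1/(277/(-121) + 42500) = 1/(-1/121*277 + 42500) = 1/(-277/121 + 42500) = 1/(5142223/121) = 121/5142223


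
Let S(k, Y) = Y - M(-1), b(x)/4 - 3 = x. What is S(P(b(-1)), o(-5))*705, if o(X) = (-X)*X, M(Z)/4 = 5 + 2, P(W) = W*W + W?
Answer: -37365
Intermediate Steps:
b(x) = 12 + 4*x
P(W) = W + W² (P(W) = W² + W = W + W²)
M(Z) = 28 (M(Z) = 4*(5 + 2) = 4*7 = 28)
o(X) = -X²
S(k, Y) = -28 + Y (S(k, Y) = Y - 1*28 = Y - 28 = -28 + Y)
S(P(b(-1)), o(-5))*705 = (-28 - 1*(-5)²)*705 = (-28 - 1*25)*705 = (-28 - 25)*705 = -53*705 = -37365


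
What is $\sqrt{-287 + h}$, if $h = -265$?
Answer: $2 i \sqrt{138} \approx 23.495 i$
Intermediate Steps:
$\sqrt{-287 + h} = \sqrt{-287 - 265} = \sqrt{-552} = 2 i \sqrt{138}$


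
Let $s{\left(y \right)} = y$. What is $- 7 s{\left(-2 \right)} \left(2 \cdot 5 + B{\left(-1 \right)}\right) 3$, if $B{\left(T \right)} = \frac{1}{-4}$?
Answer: $\frac{819}{2} \approx 409.5$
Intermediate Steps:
$B{\left(T \right)} = - \frac{1}{4}$
$- 7 s{\left(-2 \right)} \left(2 \cdot 5 + B{\left(-1 \right)}\right) 3 = \left(-7\right) \left(-2\right) \left(2 \cdot 5 - \frac{1}{4}\right) 3 = 14 \left(10 - \frac{1}{4}\right) 3 = 14 \cdot \frac{39}{4} \cdot 3 = 14 \cdot \frac{117}{4} = \frac{819}{2}$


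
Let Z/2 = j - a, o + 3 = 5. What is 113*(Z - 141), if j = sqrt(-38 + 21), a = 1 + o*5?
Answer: -18419 + 226*I*sqrt(17) ≈ -18419.0 + 931.82*I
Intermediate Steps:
o = 2 (o = -3 + 5 = 2)
a = 11 (a = 1 + 2*5 = 1 + 10 = 11)
j = I*sqrt(17) (j = sqrt(-17) = I*sqrt(17) ≈ 4.1231*I)
Z = -22 + 2*I*sqrt(17) (Z = 2*(I*sqrt(17) - 1*11) = 2*(I*sqrt(17) - 11) = 2*(-11 + I*sqrt(17)) = -22 + 2*I*sqrt(17) ≈ -22.0 + 8.2462*I)
113*(Z - 141) = 113*((-22 + 2*I*sqrt(17)) - 141) = 113*(-163 + 2*I*sqrt(17)) = -18419 + 226*I*sqrt(17)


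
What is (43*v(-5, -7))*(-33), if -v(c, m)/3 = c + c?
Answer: -42570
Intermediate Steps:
v(c, m) = -6*c (v(c, m) = -3*(c + c) = -6*c)
(43*v(-5, -7))*(-33) = (43*(-6*(-5)))*(-33) = (43*30)*(-33) = 1290*(-33) = -42570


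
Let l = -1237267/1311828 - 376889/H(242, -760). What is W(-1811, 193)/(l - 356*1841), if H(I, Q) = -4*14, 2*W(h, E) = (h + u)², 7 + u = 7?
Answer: -4302429839988/1701878495771 ≈ -2.5280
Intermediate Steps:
u = 0 (u = -7 + 7 = 0)
W(h, E) = h²/2 (W(h, E) = (h + 0)²/2 = h²/2)
H(I, Q) = -56
l = 17655152005/2623656 (l = -1237267/1311828 - 376889/(-56) = -1237267*1/1311828 - 376889*(-1/56) = -1237267/1311828 + 376889/56 = 17655152005/2623656 ≈ 6729.2)
W(-1811, 193)/(l - 356*1841) = ((½)*(-1811)²)/(17655152005/2623656 - 356*1841) = ((½)*3279721)/(17655152005/2623656 - 655396) = 3279721/(2*(-1701878495771/2623656)) = (3279721/2)*(-2623656/1701878495771) = -4302429839988/1701878495771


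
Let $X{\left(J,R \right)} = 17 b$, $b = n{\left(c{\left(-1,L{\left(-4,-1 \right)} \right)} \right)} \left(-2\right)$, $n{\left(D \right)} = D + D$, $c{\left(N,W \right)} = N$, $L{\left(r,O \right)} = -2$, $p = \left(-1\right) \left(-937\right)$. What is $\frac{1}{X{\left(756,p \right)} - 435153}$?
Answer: $- \frac{1}{435085} \approx -2.2984 \cdot 10^{-6}$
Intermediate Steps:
$p = 937$
$n{\left(D \right)} = 2 D$
$b = 4$ ($b = 2 \left(-1\right) \left(-2\right) = \left(-2\right) \left(-2\right) = 4$)
$X{\left(J,R \right)} = 68$ ($X{\left(J,R \right)} = 17 \cdot 4 = 68$)
$\frac{1}{X{\left(756,p \right)} - 435153} = \frac{1}{68 - 435153} = \frac{1}{-435085} = - \frac{1}{435085}$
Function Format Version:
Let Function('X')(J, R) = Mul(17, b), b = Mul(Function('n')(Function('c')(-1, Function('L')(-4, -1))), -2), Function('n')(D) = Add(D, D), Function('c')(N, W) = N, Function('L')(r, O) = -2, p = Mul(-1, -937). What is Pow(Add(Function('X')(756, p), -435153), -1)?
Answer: Rational(-1, 435085) ≈ -2.2984e-6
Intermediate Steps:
p = 937
Function('n')(D) = Mul(2, D)
b = 4 (b = Mul(Mul(2, -1), -2) = Mul(-2, -2) = 4)
Function('X')(J, R) = 68 (Function('X')(J, R) = Mul(17, 4) = 68)
Pow(Add(Function('X')(756, p), -435153), -1) = Pow(Add(68, -435153), -1) = Pow(-435085, -1) = Rational(-1, 435085)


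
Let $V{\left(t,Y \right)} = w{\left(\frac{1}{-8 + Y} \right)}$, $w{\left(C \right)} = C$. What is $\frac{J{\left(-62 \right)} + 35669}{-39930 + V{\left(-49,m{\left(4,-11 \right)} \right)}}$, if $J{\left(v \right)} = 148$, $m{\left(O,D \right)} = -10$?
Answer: $- \frac{644706}{718741} \approx -0.89699$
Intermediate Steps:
$V{\left(t,Y \right)} = \frac{1}{-8 + Y}$
$\frac{J{\left(-62 \right)} + 35669}{-39930 + V{\left(-49,m{\left(4,-11 \right)} \right)}} = \frac{148 + 35669}{-39930 + \frac{1}{-8 - 10}} = \frac{35817}{-39930 + \frac{1}{-18}} = \frac{35817}{-39930 - \frac{1}{18}} = \frac{35817}{- \frac{718741}{18}} = 35817 \left(- \frac{18}{718741}\right) = - \frac{644706}{718741}$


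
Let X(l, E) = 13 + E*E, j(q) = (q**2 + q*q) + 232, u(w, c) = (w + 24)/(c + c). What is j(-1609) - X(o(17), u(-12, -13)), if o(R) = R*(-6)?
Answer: 875078753/169 ≈ 5.1780e+6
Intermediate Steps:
u(w, c) = (24 + w)/(2*c) (u(w, c) = (24 + w)/((2*c)) = (24 + w)*(1/(2*c)) = (24 + w)/(2*c))
j(q) = 232 + 2*q**2 (j(q) = (q**2 + q**2) + 232 = 2*q**2 + 232 = 232 + 2*q**2)
o(R) = -6*R
X(l, E) = 13 + E**2
j(-1609) - X(o(17), u(-12, -13)) = (232 + 2*(-1609)**2) - (13 + ((1/2)*(24 - 12)/(-13))**2) = (232 + 2*2588881) - (13 + ((1/2)*(-1/13)*12)**2) = (232 + 5177762) - (13 + (-6/13)**2) = 5177994 - (13 + 36/169) = 5177994 - 1*2233/169 = 5177994 - 2233/169 = 875078753/169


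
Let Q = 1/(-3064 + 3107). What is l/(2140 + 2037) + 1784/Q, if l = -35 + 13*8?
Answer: 320426093/4177 ≈ 76712.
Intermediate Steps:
Q = 1/43 ≈ 0.023256
l = 69 (l = -35 + 104 = 69)
l/(2140 + 2037) + 1784/Q = 69/(2140 + 2037) + 1784/(1/43) = 69/4177 + 1784*43 = 69*(1/4177) + 76712 = 69/4177 + 76712 = 320426093/4177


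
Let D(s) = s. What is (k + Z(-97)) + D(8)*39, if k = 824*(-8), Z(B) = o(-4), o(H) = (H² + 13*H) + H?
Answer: -6320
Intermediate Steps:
o(H) = H² + 14*H
Z(B) = -40 (Z(B) = -4*(14 - 4) = -4*10 = -40)
k = -6592
(k + Z(-97)) + D(8)*39 = (-6592 - 40) + 8*39 = -6632 + 312 = -6320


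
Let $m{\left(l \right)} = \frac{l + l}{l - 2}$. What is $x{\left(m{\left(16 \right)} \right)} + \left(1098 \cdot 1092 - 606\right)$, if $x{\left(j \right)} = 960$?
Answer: $1199370$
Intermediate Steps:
$m{\left(l \right)} = \frac{2 l}{-2 + l}$
$x{\left(m{\left(16 \right)} \right)} + \left(1098 \cdot 1092 - 606\right) = 960 + \left(1098 \cdot 1092 - 606\right) = 960 + \left(1199016 - 606\right) = 960 + 1198410 = 1199370$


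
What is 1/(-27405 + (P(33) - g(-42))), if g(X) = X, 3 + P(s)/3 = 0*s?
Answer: -1/27372 ≈ -3.6534e-5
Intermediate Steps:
P(s) = -9 (P(s) = -9 + 3*(0*s) = -9 + 3*0 = -9 + 0 = -9)
1/(-27405 + (P(33) - g(-42))) = 1/(-27405 + (-9 - 1*(-42))) = 1/(-27405 + (-9 + 42)) = 1/(-27405 + 33) = 1/(-27372) = -1/27372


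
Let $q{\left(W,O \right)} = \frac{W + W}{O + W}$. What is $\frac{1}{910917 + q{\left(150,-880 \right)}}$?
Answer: $\frac{73}{66496911} \approx 1.0978 \cdot 10^{-6}$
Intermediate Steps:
$q{\left(W,O \right)} = \frac{2 W}{O + W}$
$\frac{1}{910917 + q{\left(150,-880 \right)}} = \frac{1}{910917 + 2 \cdot 150 \frac{1}{-880 + 150}} = \frac{1}{910917 + 2 \cdot 150 \frac{1}{-730}} = \frac{1}{910917 + 2 \cdot 150 \left(- \frac{1}{730}\right)} = \frac{1}{910917 - \frac{30}{73}} = \frac{1}{\frac{66496911}{73}} = \frac{73}{66496911}$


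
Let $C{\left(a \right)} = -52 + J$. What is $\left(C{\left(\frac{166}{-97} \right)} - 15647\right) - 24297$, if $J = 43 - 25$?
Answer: $-39978$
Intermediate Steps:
$J = 18$
$C{\left(a \right)} = -34$ ($C{\left(a \right)} = -52 + 18 = -34$)
$\left(C{\left(\frac{166}{-97} \right)} - 15647\right) - 24297 = \left(-34 - 15647\right) - 24297 = -15681 - 24297 = -39978$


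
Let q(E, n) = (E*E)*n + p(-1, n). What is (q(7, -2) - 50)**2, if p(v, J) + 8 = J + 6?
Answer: 23104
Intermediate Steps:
p(v, J) = -2 + J (p(v, J) = -8 + (J + 6) = -8 + (6 + J) = -2 + J)
q(E, n) = -2 + n + n*E**2 (q(E, n) = (E*E)*n + (-2 + n) = E**2*n + (-2 + n) = n*E**2 + (-2 + n) = -2 + n + n*E**2)
(q(7, -2) - 50)**2 = ((-2 - 2 - 2*7**2) - 50)**2 = ((-2 - 2 - 2*49) - 50)**2 = ((-2 - 2 - 98) - 50)**2 = (-102 - 50)**2 = (-152)**2 = 23104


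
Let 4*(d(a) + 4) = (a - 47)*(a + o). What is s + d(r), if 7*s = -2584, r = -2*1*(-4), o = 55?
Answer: -27647/28 ≈ -987.39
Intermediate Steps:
r = 8 (r = -2*(-4) = 8)
s = -2584/7 (s = (⅐)*(-2584) = -2584/7 ≈ -369.14)
d(a) = -4 + (-47 + a)*(55 + a)/4 (d(a) = -4 + ((a - 47)*(a + 55))/4 = -4 + ((-47 + a)*(55 + a))/4 = -4 + (-47 + a)*(55 + a)/4)
s + d(r) = -2584/7 + (-2601/4 + 2*8 + (¼)*8²) = -2584/7 + (-2601/4 + 16 + (¼)*64) = -2584/7 + (-2601/4 + 16 + 16) = -2584/7 - 2473/4 = -27647/28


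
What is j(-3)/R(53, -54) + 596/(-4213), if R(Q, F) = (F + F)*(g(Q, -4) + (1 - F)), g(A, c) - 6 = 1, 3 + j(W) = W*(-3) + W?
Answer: -1334485/9403416 ≈ -0.14191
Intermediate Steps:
j(W) = -3 - 2*W (j(W) = -3 + (W*(-3) + W) = -3 + (-3*W + W) = -3 - 2*W)
g(A, c) = 7 (g(A, c) = 6 + 1 = 7)
R(Q, F) = 2*F*(8 - F) (R(Q, F) = (F + F)*(7 + (1 - F)) = (2*F)*(8 - F) = 2*F*(8 - F))
j(-3)/R(53, -54) + 596/(-4213) = (-3 - 2*(-3))/((2*(-54)*(8 - 1*(-54)))) + 596/(-4213) = (-3 + 6)/((2*(-54)*(8 + 54))) + 596*(-1/4213) = 3/((2*(-54)*62)) - 596/4213 = 3/(-6696) - 596/4213 = 3*(-1/6696) - 596/4213 = -1/2232 - 596/4213 = -1334485/9403416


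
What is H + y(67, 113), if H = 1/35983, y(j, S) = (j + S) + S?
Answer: 10543020/35983 ≈ 293.00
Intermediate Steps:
y(j, S) = j + 2*S (y(j, S) = (S + j) + S = j + 2*S)
H = 1/35983 ≈ 2.7791e-5
H + y(67, 113) = 1/35983 + (67 + 2*113) = 1/35983 + (67 + 226) = 1/35983 + 293 = 10543020/35983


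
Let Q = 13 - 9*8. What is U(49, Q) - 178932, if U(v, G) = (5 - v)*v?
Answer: -181088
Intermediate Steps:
Q = -59 (Q = 13 - 72 = -59)
U(v, G) = v*(5 - v)
U(49, Q) - 178932 = 49*(5 - 1*49) - 178932 = 49*(5 - 49) - 178932 = 49*(-44) - 178932 = -2156 - 178932 = -181088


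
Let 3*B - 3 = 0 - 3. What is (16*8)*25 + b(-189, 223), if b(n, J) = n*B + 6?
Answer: 3206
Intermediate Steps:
B = 0 (B = 1 + (0 - 3)/3 = 1 + (⅓)*(-3) = 1 - 1 = 0)
b(n, J) = 6 (b(n, J) = n*0 + 6 = 0 + 6 = 6)
(16*8)*25 + b(-189, 223) = (16*8)*25 + 6 = 128*25 + 6 = 3200 + 6 = 3206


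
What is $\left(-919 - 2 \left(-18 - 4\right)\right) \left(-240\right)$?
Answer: $210000$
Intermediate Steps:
$\left(-919 - 2 \left(-18 - 4\right)\right) \left(-240\right) = \left(-919 - -44\right) \left(-240\right) = \left(-919 + 44\right) \left(-240\right) = \left(-875\right) \left(-240\right) = 210000$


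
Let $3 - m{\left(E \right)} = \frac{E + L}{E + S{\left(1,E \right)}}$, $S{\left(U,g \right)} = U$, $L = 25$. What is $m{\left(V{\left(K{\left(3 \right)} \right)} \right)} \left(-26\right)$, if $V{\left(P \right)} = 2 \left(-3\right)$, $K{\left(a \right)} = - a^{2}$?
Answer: $- \frac{884}{5} \approx -176.8$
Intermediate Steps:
$V{\left(P \right)} = -6$
$m{\left(E \right)} = 3 - \frac{25 + E}{1 + E}$ ($m{\left(E \right)} = 3 - \frac{E + 25}{E + 1} = 3 - \frac{25 + E}{1 + E}$)
$m{\left(V{\left(K{\left(3 \right)} \right)} \right)} \left(-26\right) = \frac{2 \left(-11 - 6\right)}{1 - 6} \left(-26\right) = 2 \frac{1}{-5} \left(-17\right) \left(-26\right) = 2 \left(- \frac{1}{5}\right) \left(-17\right) \left(-26\right) = \frac{34}{5} \left(-26\right) = - \frac{884}{5}$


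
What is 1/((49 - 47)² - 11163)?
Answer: -1/11159 ≈ -8.9614e-5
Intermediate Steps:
1/((49 - 47)² - 11163) = 1/(2² - 11163) = 1/(4 - 11163) = 1/(-11159) = -1/11159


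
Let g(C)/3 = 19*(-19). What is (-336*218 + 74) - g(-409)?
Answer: -72091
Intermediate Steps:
g(C) = -1083 (g(C) = 3*(19*(-19)) = 3*(-361) = -1083)
(-336*218 + 74) - g(-409) = (-336*218 + 74) - 1*(-1083) = (-73248 + 74) + 1083 = -73174 + 1083 = -72091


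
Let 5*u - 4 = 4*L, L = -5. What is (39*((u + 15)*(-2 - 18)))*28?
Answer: -257712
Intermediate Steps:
u = -16/5 (u = 4/5 + (4*(-5))/5 = 4/5 + (1/5)*(-20) = 4/5 - 4 = -16/5 ≈ -3.2000)
(39*((u + 15)*(-2 - 18)))*28 = (39*((-16/5 + 15)*(-2 - 18)))*28 = (39*((59/5)*(-20)))*28 = (39*(-236))*28 = -9204*28 = -257712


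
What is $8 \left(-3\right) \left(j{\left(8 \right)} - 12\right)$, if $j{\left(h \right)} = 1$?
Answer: $264$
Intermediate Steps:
$8 \left(-3\right) \left(j{\left(8 \right)} - 12\right) = 8 \left(-3\right) \left(1 - 12\right) = \left(-24\right) \left(-11\right) = 264$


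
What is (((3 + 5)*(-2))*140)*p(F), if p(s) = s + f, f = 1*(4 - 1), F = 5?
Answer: -17920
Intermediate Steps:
f = 3 (f = 1*3 = 3)
p(s) = 3 + s (p(s) = s + 3 = 3 + s)
(((3 + 5)*(-2))*140)*p(F) = (((3 + 5)*(-2))*140)*(3 + 5) = ((8*(-2))*140)*8 = -16*140*8 = -2240*8 = -17920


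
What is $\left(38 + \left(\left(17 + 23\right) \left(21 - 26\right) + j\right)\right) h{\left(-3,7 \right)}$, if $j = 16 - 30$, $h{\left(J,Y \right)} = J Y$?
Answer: $3696$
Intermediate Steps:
$j = -14$ ($j = 16 - 30 = -14$)
$\left(38 + \left(\left(17 + 23\right) \left(21 - 26\right) + j\right)\right) h{\left(-3,7 \right)} = \left(38 + \left(\left(17 + 23\right) \left(21 - 26\right) - 14\right)\right) \left(\left(-3\right) 7\right) = \left(38 + \left(40 \left(-5\right) - 14\right)\right) \left(-21\right) = \left(38 - 214\right) \left(-21\right) = \left(-176\right) \left(-21\right) = 3696$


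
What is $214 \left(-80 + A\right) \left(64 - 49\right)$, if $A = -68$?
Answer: $-475080$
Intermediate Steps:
$214 \left(-80 + A\right) \left(64 - 49\right) = 214 \left(-80 - 68\right) \left(64 - 49\right) = 214 \left(\left(-148\right) 15\right) = 214 \left(-2220\right) = -475080$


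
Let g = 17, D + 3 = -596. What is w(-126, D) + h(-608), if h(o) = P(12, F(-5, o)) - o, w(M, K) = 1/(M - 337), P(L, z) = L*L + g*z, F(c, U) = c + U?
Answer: -4476748/463 ≈ -9669.0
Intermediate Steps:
D = -599 (D = -3 - 596 = -599)
F(c, U) = U + c
P(L, z) = L² + 17*z (P(L, z) = L*L + 17*z = L² + 17*z)
w(M, K) = 1/(-337 + M)
h(o) = 59 + 16*o (h(o) = (12² + 17*(o - 5)) - o = (144 + 17*(-5 + o)) - o = (144 + (-85 + 17*o)) - o = (59 + 17*o) - o = 59 + 16*o)
w(-126, D) + h(-608) = 1/(-337 - 126) + (59 + 16*(-608)) = 1/(-463) + (59 - 9728) = -1/463 - 9669 = -4476748/463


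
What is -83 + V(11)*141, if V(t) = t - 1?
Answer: 1327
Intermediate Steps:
V(t) = -1 + t
-83 + V(11)*141 = -83 + (-1 + 11)*141 = -83 + 10*141 = -83 + 1410 = 1327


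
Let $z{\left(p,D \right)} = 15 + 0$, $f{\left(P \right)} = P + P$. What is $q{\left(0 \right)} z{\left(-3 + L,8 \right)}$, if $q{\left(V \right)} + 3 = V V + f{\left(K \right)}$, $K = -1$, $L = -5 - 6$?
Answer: $-75$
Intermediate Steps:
$L = -11$
$f{\left(P \right)} = 2 P$
$z{\left(p,D \right)} = 15$
$q{\left(V \right)} = -5 + V^{2}$ ($q{\left(V \right)} = -3 + \left(V V + 2 \left(-1\right)\right) = -3 + \left(V^{2} - 2\right) = -3 + \left(-2 + V^{2}\right) = -5 + V^{2}$)
$q{\left(0 \right)} z{\left(-3 + L,8 \right)} = \left(-5 + 0^{2}\right) 15 = \left(-5 + 0\right) 15 = \left(-5\right) 15 = -75$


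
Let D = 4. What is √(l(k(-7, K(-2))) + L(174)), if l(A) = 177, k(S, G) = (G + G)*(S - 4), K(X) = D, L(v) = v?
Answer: 3*√39 ≈ 18.735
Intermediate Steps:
K(X) = 4
k(S, G) = 2*G*(-4 + S) (k(S, G) = (2*G)*(-4 + S) = 2*G*(-4 + S))
√(l(k(-7, K(-2))) + L(174)) = √(177 + 174) = √351 = 3*√39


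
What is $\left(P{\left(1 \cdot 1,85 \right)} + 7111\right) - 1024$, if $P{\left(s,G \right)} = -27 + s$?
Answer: $6061$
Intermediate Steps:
$\left(P{\left(1 \cdot 1,85 \right)} + 7111\right) - 1024 = \left(\left(-27 + 1 \cdot 1\right) + 7111\right) - 1024 = \left(\left(-27 + 1\right) + 7111\right) - 1024 = \left(-26 + 7111\right) - 1024 = 7085 - 1024 = 6061$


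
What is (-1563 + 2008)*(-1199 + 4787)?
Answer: 1596660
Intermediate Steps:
(-1563 + 2008)*(-1199 + 4787) = 445*3588 = 1596660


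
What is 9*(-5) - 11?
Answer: -56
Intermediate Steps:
9*(-5) - 11 = -45 - 11 = -56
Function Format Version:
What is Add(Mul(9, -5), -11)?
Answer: -56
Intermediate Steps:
Add(Mul(9, -5), -11) = Add(-45, -11) = -56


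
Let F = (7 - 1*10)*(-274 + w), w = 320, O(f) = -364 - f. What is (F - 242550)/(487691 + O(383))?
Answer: -7584/15217 ≈ -0.49839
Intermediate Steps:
F = -138 (F = (7 - 1*10)*(-274 + 320) = (7 - 10)*46 = -3*46 = -138)
(F - 242550)/(487691 + O(383)) = (-138 - 242550)/(487691 + (-364 - 1*383)) = -242688/(487691 + (-364 - 383)) = -242688/(487691 - 747) = -242688/486944 = -242688*1/486944 = -7584/15217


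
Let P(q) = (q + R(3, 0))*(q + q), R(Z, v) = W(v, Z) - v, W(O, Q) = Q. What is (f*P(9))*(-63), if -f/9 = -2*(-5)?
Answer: 1224720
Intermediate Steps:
f = -90 (f = -(-9)*2*(-5) = -(-9)*(-10) = -9*10 = -90)
R(Z, v) = Z - v
P(q) = 2*q*(3 + q) (P(q) = (q + (3 - 1*0))*(q + q) = (q + (3 + 0))*(2*q) = (q + 3)*(2*q) = (3 + q)*(2*q) = 2*q*(3 + q))
(f*P(9))*(-63) = -180*9*(3 + 9)*(-63) = -180*9*12*(-63) = -90*216*(-63) = -19440*(-63) = 1224720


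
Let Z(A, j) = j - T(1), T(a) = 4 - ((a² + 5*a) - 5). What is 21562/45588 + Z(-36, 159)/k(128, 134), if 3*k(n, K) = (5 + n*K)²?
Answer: 352614931829/745522469034 ≈ 0.47298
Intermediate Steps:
T(a) = 9 - a² - 5*a (T(a) = 4 - (-5 + a² + 5*a) = 4 + (5 - a² - 5*a) = 9 - a² - 5*a)
k(n, K) = (5 + K*n)²/3 (k(n, K) = (5 + n*K)²/3 = (5 + K*n)²/3)
Z(A, j) = -3 + j (Z(A, j) = j - (9 - 1*1² - 5*1) = j - (9 - 1*1 - 5) = j - (9 - 1 - 5) = j - 1*3 = j - 3 = -3 + j)
21562/45588 + Z(-36, 159)/k(128, 134) = 21562/45588 + (-3 + 159)/(((5 + 134*128)²/3)) = 21562*(1/45588) + 156/(((5 + 17152)²/3)) = 10781/22794 + 156/(((⅓)*17157²)) = 10781/22794 + 156/(((⅓)*294362649)) = 10781/22794 + 156/98120883 = 10781/22794 + 156*(1/98120883) = 10781/22794 + 52/32706961 = 352614931829/745522469034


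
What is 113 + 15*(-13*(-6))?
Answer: 1283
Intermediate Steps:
113 + 15*(-13*(-6)) = 113 + 15*78 = 113 + 1170 = 1283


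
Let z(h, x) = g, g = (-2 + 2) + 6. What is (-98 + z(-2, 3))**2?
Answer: 8464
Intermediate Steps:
g = 6 (g = 0 + 6 = 6)
z(h, x) = 6
(-98 + z(-2, 3))**2 = (-98 + 6)**2 = (-92)**2 = 8464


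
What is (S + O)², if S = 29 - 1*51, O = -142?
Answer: 26896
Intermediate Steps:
S = -22 (S = 29 - 51 = -22)
(S + O)² = (-22 - 142)² = (-164)² = 26896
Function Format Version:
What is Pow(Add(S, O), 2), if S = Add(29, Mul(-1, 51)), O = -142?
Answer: 26896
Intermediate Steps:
S = -22 (S = Add(29, -51) = -22)
Pow(Add(S, O), 2) = Pow(Add(-22, -142), 2) = Pow(-164, 2) = 26896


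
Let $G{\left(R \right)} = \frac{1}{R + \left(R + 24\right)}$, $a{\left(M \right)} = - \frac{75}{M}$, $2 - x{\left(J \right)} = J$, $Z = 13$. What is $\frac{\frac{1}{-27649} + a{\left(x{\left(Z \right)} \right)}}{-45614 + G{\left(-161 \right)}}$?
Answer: $- \frac{617951872}{4134153215247} \approx -0.00014947$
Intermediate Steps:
$x{\left(J \right)} = 2 - J$
$G{\left(R \right)} = \frac{1}{24 + 2 R}$ ($G{\left(R \right)} = \frac{1}{R + \left(24 + R\right)} = \frac{1}{24 + 2 R}$)
$\frac{\frac{1}{-27649} + a{\left(x{\left(Z \right)} \right)}}{-45614 + G{\left(-161 \right)}} = \frac{\frac{1}{-27649} - \frac{75}{2 - 13}}{-45614 + \frac{1}{2 \left(12 - 161\right)}} = \frac{- \frac{1}{27649} - \frac{75}{2 - 13}}{-45614 + \frac{1}{2 \left(-149\right)}} = \frac{- \frac{1}{27649} - \frac{75}{-11}}{-45614 + \frac{1}{2} \left(- \frac{1}{149}\right)} = \frac{- \frac{1}{27649} - - \frac{75}{11}}{-45614 - \frac{1}{298}} = \frac{- \frac{1}{27649} + \frac{75}{11}}{- \frac{13592973}{298}} = \frac{2073664}{304139} \left(- \frac{298}{13592973}\right) = - \frac{617951872}{4134153215247}$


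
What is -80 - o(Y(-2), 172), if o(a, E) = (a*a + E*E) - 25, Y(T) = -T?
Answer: -29643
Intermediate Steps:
o(a, E) = -25 + E² + a² (o(a, E) = (a² + E²) - 25 = (E² + a²) - 25 = -25 + E² + a²)
-80 - o(Y(-2), 172) = -80 - (-25 + 172² + (-1*(-2))²) = -80 - (-25 + 29584 + 2²) = -80 - (-25 + 29584 + 4) = -80 - 1*29563 = -80 - 29563 = -29643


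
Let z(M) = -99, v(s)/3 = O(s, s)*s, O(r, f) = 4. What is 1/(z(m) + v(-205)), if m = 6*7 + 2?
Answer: -1/2559 ≈ -0.00039078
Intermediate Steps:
m = 44 (m = 42 + 2 = 44)
v(s) = 12*s (v(s) = 3*(4*s) = 12*s)
1/(z(m) + v(-205)) = 1/(-99 + 12*(-205)) = 1/(-99 - 2460) = 1/(-2559) = -1/2559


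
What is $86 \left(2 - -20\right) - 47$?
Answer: $1845$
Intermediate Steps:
$86 \left(2 - -20\right) - 47 = 86 \left(2 + 20\right) - 47 = 86 \cdot 22 - 47 = 1892 - 47 = 1845$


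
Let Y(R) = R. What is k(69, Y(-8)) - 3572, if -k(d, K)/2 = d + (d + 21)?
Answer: -3890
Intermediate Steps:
k(d, K) = -42 - 4*d (k(d, K) = -2*(d + (d + 21)) = -2*(d + (21 + d)) = -2*(21 + 2*d) = -42 - 4*d)
k(69, Y(-8)) - 3572 = (-42 - 4*69) - 3572 = (-42 - 276) - 3572 = -318 - 3572 = -3890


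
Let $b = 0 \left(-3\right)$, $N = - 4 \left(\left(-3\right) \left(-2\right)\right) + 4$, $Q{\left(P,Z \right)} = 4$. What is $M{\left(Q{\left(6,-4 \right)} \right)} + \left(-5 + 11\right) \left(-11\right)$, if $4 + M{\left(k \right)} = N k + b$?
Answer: $-150$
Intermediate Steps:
$N = -20$ ($N = \left(-4\right) 6 + 4 = -24 + 4 = -20$)
$b = 0$
$M{\left(k \right)} = -4 - 20 k$ ($M{\left(k \right)} = -4 + \left(- 20 k + 0\right) = -4 - 20 k$)
$M{\left(Q{\left(6,-4 \right)} \right)} + \left(-5 + 11\right) \left(-11\right) = \left(-4 - 80\right) + \left(-5 + 11\right) \left(-11\right) = \left(-4 - 80\right) + 6 \left(-11\right) = -84 - 66 = -150$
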